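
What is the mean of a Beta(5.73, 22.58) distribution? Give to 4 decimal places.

0.2024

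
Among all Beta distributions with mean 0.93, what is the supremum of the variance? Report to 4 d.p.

Var = μ(1−μ)/(α+β+1), which approaches μ(1−μ) as α+β → 0.
So the supremum is μ(1−μ) = 0.93×0.07 = 0.0651.

0.0651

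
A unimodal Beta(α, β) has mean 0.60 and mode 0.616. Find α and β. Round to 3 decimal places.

α = 8.700, β = 5.800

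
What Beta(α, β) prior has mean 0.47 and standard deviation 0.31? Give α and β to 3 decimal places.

α = 0.748, β = 0.844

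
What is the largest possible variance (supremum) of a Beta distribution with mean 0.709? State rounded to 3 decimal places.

For fixed mean μ the Beta variance is μ(1−μ)/(α+β+1), increasing as α+β decreases.
Its least upper bound (not attained) is μ(1−μ) = 0.709·0.291 = 0.206.

0.206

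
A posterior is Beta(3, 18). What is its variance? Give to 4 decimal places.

0.0056

α+β = 21 and αβ = 54, so Var = αβ/[(α+β)²(α+β+1)] = 54/9702 = 0.0056.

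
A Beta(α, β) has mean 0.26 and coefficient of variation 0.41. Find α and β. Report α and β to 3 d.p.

Var = (CV·μ)² = (0.41×0.26)² = 0.011364.
α+β = μ(1−μ)/Var − 1 = 0.1924/0.011364 − 1 = 15.9313.
Thus α = 0.26·15.9313 = 4.142 and β = 0.74·15.9313 = 11.789.

α = 4.142, β = 11.789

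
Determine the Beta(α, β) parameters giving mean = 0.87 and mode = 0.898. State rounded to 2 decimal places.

Let s = α+β. Mean gives α = μs = 0.87s; mode gives (α−1)/(s−2) = 0.898.
Substituting: 0.87s − 1 = 0.898(s−2) = 0.898s − 1.796, so -0.028s = -0.796 and s = 28.4286.
Then α = 0.87×28.4286 = 24.73 and β = s−α = 3.70.

α = 24.73, β = 3.70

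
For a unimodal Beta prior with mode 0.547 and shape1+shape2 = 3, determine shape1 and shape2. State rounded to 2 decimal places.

shape1 = 1.55, shape2 = 1.45

Mode = (shape1−1)/(κ−2) with κ = shape1+shape2, so shape1−1 = 0.547·1 = 0.55.
shape1 = 1.55; shape2 = κ − shape1 = 1.45.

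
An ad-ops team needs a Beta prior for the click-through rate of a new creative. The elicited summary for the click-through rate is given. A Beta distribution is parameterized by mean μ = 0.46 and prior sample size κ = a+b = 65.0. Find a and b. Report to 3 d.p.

a = 29.900, b = 35.100

Split κ in proportion μ : (1−μ): a = 0.46·65.0 = 29.900, b = 65.0 − 29.900 = 35.100.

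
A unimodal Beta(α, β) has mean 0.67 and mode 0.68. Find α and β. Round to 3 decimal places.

With s = α+β: μ = α/s and mode = (α−1)/(s−2). Eliminating α = μs,
μs − 1 = m(s−2) ⇒ s(μ−m) = 1−2m ⇒ s = -0.36/-0.01 = 36.0000.
So α = μs = 24.120, β = (1−μ)s = 11.880.

α = 24.120, β = 11.880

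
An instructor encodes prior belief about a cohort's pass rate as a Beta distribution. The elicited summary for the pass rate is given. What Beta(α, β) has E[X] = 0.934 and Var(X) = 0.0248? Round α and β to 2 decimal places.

Write ν = α+β; then α = μν and Var = μ(1−μ)/(ν+1).
ν = μ(1−μ)/Var − 1 = 0.061644/0.0248 − 1 = 1.4856.
α = 0.934·1.4856 = 1.39, β = 0.066·1.4856 = 0.10.

α = 1.39, β = 0.10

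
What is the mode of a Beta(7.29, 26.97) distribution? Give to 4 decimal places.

With α,β > 1, mode = (α−1)/(α+β−2) = 6.29/32.26 = 0.1950.

0.1950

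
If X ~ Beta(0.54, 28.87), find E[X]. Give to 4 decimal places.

E[X] = α/(α+β) = 0.54/29.41 = 0.0184.

0.0184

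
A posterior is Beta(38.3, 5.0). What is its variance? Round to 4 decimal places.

0.0023

Var = αβ/[(α+β)²(α+β+1)] = (38.3×5.0)/(43.3²×44.3) = 191.50/83057.627 = 0.0023.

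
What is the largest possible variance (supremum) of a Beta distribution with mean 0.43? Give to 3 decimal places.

0.245

Var = μ(1−μ)/(α+β+1), which approaches μ(1−μ) as α+β → 0.
So the supremum is μ(1−μ) = 0.43×0.57 = 0.245.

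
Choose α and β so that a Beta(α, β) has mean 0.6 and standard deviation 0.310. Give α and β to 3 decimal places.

α = 0.898, β = 0.599

First σ² = 0.096100. Setting α = μn, β = (1−μ)n with n = α+β,
μ(1−μ)/(n+1) = 0.096100 ⇒ n+1 = 0.24/0.096100 = 2.4974 ⇒ n = 1.4974.
Hence α = 0.6×1.4974 = 0.898, β = 0.4×1.4974 = 0.599.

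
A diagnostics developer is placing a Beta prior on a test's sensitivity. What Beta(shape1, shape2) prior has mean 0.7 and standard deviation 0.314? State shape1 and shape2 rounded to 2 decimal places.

shape1 = 0.79, shape2 = 0.34

Variance = 0.314² = 0.098596. The moment-matching identity shape1+shape2 = μ(1−μ)/Var − 1 gives
shape1+shape2 = 0.21/0.098596 − 1 = 1.1299, so shape1 = μ·1.1299 = 0.79 and shape2 = (1−μ)·1.1299 = 0.34.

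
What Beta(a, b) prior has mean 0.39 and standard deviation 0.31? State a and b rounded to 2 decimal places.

a = 0.58, b = 0.90

σ² = 0.31² = 0.0961.
With s = a+b, Var = μ(1−μ)/(s+1), so s+1 = (0.39×0.61)/0.0961 = 2.4755 and s = 1.4755.
a = μs = 0.58, b = (1−μ)s = 0.90.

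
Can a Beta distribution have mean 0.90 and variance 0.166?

For any Beta, Var(X) < E[X]·(1−E[X]).
Here μ(1−μ) = 0.90×0.10 = 0.0900, and 0.166 ≥ 0.0900.

No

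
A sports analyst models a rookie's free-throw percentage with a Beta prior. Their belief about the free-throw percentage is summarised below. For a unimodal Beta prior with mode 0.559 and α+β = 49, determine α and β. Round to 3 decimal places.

For α,β>1 the mode is (α−1)/(α+β−2), so α = mode·(κ−2)+1 = 0.559×47+1 = 27.273.
And β = (1−mode)·(κ−2)+1 = 0.441×47+1 = 21.727.

α = 27.273, β = 21.727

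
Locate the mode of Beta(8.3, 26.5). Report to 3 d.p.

0.223

The density x^(α−1)(1−x)^(β−1) is maximised at (α−1)/(α+β−2) = 7.3/32.8 = 0.223.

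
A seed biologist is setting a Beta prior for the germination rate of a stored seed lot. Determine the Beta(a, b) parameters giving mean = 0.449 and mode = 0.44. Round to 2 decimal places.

a = 5.99, b = 7.35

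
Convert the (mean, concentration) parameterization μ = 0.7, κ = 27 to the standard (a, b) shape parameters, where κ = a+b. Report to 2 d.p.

a = 18.90, b = 8.10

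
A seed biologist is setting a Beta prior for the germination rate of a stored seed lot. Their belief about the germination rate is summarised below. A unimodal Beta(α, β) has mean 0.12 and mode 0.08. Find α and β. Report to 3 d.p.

Let s = α+β. Mean gives α = μs = 0.12s; mode gives (α−1)/(s−2) = 0.08.
Substituting: 0.12s − 1 = 0.08(s−2) = 0.08s − 0.16, so 0.04s = 0.84 and s = 21.0000.
Then α = 0.12×21.0000 = 2.520 and β = s−α = 18.480.

α = 2.520, β = 18.480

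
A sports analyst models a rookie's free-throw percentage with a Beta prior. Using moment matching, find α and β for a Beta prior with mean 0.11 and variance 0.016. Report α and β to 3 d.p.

By moment matching, α+β = μ(1−μ)/σ² − 1 = (0.11·0.89)/0.016 − 1 = 6.1188 − 1 = 5.1188.
Since α/(α+β) = μ, α = 0.11·5.1188 = 0.563 and β = 0.89·5.1188 = 4.556.

α = 0.563, β = 4.556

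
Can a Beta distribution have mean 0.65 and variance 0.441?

A Beta with mean μ has variance μ(1−μ)/(α+β+1) < μ(1−μ).
Here μ(1−μ) = 0.65×0.35 = 0.2275, and 0.441 ≥ 0.2275.

No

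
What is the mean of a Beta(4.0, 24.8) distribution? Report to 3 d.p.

E[X] = α/(α+β) = 4.0/28.8 = 0.139.

0.139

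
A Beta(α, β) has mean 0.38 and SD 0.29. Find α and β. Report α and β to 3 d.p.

σ² = 0.29² = 0.0841.
With s = α+β, Var = μ(1−μ)/(s+1), so s+1 = (0.38×0.62)/0.0841 = 2.8014 and s = 1.8014.
α = μs = 0.685, β = (1−μ)s = 1.117.

α = 0.685, β = 1.117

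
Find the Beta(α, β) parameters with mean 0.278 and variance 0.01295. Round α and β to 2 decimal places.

α = 4.03, β = 10.47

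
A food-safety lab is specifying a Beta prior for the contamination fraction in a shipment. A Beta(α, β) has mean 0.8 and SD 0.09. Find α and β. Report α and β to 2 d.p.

Variance = 0.09² = 0.0081. The moment-matching identity α+β = μ(1−μ)/Var − 1 gives
α+β = 0.16/0.0081 − 1 = 18.7531, so α = μ·18.7531 = 15.00 and β = (1−μ)·18.7531 = 3.75.

α = 15.00, β = 3.75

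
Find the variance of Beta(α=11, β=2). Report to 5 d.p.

0.00930

Var = αβ/[(α+β)²(α+β+1)] = (11×2)/(13²×14) = 22/2366 = 0.00930.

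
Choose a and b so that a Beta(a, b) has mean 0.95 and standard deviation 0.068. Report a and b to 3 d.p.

a = 8.809, b = 0.464

Variance = 0.068² = 0.004624. The moment-matching identity a+b = μ(1−μ)/Var − 1 gives
a+b = 0.0475/0.004624 − 1 = 9.2725, so a = μ·9.2725 = 8.809 and b = (1−μ)·9.2725 = 0.464.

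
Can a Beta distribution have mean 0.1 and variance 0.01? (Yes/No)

The Beta variance bound is σ² < μ(1−μ).
Here μ(1−μ) = 0.1×0.9 = 0.09, and 0.01 < 0.09.

Yes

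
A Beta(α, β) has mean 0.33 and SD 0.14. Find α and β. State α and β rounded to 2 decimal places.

α = 3.39, β = 6.89

σ² = 0.14² = 0.0196.
With s = α+β, Var = μ(1−μ)/(s+1), so s+1 = (0.33×0.67)/0.0196 = 11.2806 and s = 10.2806.
α = μs = 3.39, β = (1−μ)s = 6.89.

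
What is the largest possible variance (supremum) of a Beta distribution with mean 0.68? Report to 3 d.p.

0.218

Var = μ(1−μ)/(α+β+1), which approaches μ(1−μ) as α+β → 0.
So the supremum is μ(1−μ) = 0.68×0.32 = 0.218.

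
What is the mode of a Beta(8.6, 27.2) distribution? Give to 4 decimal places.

With α,β > 1, mode = (α−1)/(α+β−2) = 7.6/33.8 = 0.2249.

0.2249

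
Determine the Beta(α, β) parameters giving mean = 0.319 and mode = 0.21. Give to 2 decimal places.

α = 1.70, β = 3.62

With s = α+β: μ = α/s and mode = (α−1)/(s−2). Eliminating α = μs,
μs − 1 = m(s−2) ⇒ s(μ−m) = 1−2m ⇒ s = 0.58/0.109 = 5.3211.
So α = μs = 1.70, β = (1−μ)s = 3.62.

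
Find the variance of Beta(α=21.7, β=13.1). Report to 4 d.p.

Var = αβ/[(α+β)²(α+β+1)] = (21.7×13.1)/(34.8²×35.8) = 284.27/43355.232 = 0.0066.

0.0066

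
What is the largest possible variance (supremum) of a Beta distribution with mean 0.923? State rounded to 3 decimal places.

For fixed mean μ the Beta variance is μ(1−μ)/(α+β+1), increasing as α+β decreases.
Its least upper bound (not attained) is μ(1−μ) = 0.923·0.077 = 0.071.

0.071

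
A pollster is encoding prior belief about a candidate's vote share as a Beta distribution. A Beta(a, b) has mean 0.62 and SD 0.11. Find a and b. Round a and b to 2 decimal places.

σ² = 0.11² = 0.0121.
With s = a+b, Var = μ(1−μ)/(s+1), so s+1 = (0.62×0.38)/0.0121 = 19.4711 and s = 18.4711.
a = μs = 11.45, b = (1−μ)s = 7.02.

a = 11.45, b = 7.02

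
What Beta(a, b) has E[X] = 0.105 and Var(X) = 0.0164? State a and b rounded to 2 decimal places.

Write ν = a+b; then a = μν and Var = μ(1−μ)/(ν+1).
ν = μ(1−μ)/Var − 1 = 0.093975/0.0164 − 1 = 4.7302.
a = 0.105·4.7302 = 0.50, b = 0.895·4.7302 = 4.23.

a = 0.50, b = 4.23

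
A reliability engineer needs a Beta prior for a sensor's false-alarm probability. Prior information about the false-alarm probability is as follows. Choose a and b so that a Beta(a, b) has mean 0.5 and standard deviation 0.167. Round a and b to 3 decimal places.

a = 3.982, b = 3.982

Variance = 0.167² = 0.027889. The moment-matching identity a+b = μ(1−μ)/Var − 1 gives
a+b = 0.25/0.027889 − 1 = 7.9641, so a = μ·7.9641 = 3.982 and b = (1−μ)·7.9641 = 3.982.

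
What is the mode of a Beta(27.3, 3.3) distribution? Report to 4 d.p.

0.9196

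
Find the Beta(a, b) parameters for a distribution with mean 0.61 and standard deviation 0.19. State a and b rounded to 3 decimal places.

σ² = 0.19² = 0.0361.
With s = a+b, Var = μ(1−μ)/(s+1), so s+1 = (0.61×0.39)/0.0361 = 6.5900 and s = 5.5900.
a = μs = 3.410, b = (1−μ)s = 2.180.

a = 3.410, b = 2.180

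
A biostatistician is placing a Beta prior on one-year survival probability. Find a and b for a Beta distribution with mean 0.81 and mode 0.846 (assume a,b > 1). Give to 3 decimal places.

With s = a+b: μ = a/s and mode = (a−1)/(s−2). Eliminating a = μs,
μs − 1 = m(s−2) ⇒ s(μ−m) = 1−2m ⇒ s = -0.692/-0.036 = 19.2222.
So a = μs = 15.570, b = (1−μ)s = 3.652.

a = 15.570, b = 3.652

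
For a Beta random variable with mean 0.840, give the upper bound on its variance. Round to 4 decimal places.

Var = μ(1−μ)/(α+β+1), which approaches μ(1−μ) as α+β → 0.
So the supremum is μ(1−μ) = 0.840×0.160 = 0.1344.

0.1344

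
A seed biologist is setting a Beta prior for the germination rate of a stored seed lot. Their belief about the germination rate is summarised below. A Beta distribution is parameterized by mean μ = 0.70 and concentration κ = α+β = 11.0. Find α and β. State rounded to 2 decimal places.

Split κ in proportion μ : (1−μ): α = 0.70·11.0 = 7.70, β = 11.0 − 7.70 = 3.30.

α = 7.70, β = 3.30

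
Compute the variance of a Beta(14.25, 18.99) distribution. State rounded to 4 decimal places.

0.0072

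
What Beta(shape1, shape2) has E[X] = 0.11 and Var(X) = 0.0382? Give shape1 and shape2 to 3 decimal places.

shape1 = 0.172, shape2 = 1.391

Let s = shape1+shape2. The Beta variance is μ(1−μ)/(s+1).
So s+1 = μ(1−μ)/σ² = (0.11×0.89)/0.0382 = 0.0979/0.0382 = 2.5628, giving s = 1.5628.
Then shape1 = μs = 0.11×1.5628 = 0.172 and shape2 = (1−μ)s = 0.89×1.5628 = 1.391.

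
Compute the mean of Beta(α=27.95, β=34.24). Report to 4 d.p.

0.4494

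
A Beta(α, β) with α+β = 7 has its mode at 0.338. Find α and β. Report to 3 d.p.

Mode = (α−1)/(κ−2) with κ = α+β, so α−1 = 0.338·5 = 1.690.
α = 2.690; β = κ − α = 4.310.

α = 2.690, β = 4.310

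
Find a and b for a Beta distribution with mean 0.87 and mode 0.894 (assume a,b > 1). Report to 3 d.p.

a = 28.565, b = 4.268

Let s = a+b. Mean gives a = μs = 0.87s; mode gives (a−1)/(s−2) = 0.894.
Substituting: 0.87s − 1 = 0.894(s−2) = 0.894s − 1.788, so -0.024s = -0.788 and s = 32.8333.
Then a = 0.87×32.8333 = 28.565 and b = s−a = 4.268.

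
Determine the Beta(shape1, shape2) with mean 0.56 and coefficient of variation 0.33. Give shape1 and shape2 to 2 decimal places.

shape1 = 3.48, shape2 = 2.73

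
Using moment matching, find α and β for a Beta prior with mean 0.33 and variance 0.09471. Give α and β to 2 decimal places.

α = 0.44, β = 0.89

Let s = α+β. The Beta variance is μ(1−μ)/(s+1).
So s+1 = μ(1−μ)/σ² = (0.33×0.67)/0.09471 = 0.2211/0.09471 = 2.3345, giving s = 1.3345.
Then α = μs = 0.33×1.3345 = 0.44 and β = (1−μ)s = 0.67×1.3345 = 0.89.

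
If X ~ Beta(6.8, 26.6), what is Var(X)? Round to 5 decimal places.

Var = αβ/[(α+β)²(α+β+1)] = (6.8×26.6)/(33.4²×34.4) = 180.88/38375.264 = 0.00471.

0.00471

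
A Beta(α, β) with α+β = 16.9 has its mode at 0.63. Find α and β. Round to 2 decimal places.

α = 10.39, β = 6.51

For α,β>1 the mode is (α−1)/(α+β−2), so α = mode·(κ−2)+1 = 0.63×14.9+1 = 10.39.
And β = (1−mode)·(κ−2)+1 = 0.37×14.9+1 = 6.51.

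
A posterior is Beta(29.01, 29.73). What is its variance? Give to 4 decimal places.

0.0042

α+β = 58.74 and αβ = 862.4673, so Var = αβ/[(α+β)²(α+β+1)] = 862.4673/206126.155224 = 0.0042.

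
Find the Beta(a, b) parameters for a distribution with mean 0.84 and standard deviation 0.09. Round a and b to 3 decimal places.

a = 13.098, b = 2.495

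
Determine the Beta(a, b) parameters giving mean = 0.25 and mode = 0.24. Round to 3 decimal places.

With s = a+b: μ = a/s and mode = (a−1)/(s−2). Eliminating a = μs,
μs − 1 = m(s−2) ⇒ s(μ−m) = 1−2m ⇒ s = 0.52/0.01 = 52.0000.
So a = μs = 13.000, b = (1−μ)s = 39.000.

a = 13.000, b = 39.000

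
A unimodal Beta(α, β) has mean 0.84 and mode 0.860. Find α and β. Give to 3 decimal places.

α = 30.240, β = 5.760

Let s = α+β. Mean gives α = μs = 0.84s; mode gives (α−1)/(s−2) = 0.860.
Substituting: 0.84s − 1 = 0.860(s−2) = 0.860s − 1.720, so -0.020s = -0.720 and s = 36.0000.
Then α = 0.84×36.0000 = 30.240 and β = s−α = 5.760.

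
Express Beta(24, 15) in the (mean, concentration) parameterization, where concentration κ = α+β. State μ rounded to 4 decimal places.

μ = 0.6154, κ = 39

κ = α+β = 24+15 = 39; μ = α/κ = 24/39 = 0.6154.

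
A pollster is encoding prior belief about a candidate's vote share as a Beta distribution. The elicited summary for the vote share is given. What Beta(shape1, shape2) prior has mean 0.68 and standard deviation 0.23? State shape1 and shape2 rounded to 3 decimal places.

shape1 = 2.117, shape2 = 0.996

First σ² = 0.0529. Setting shape1 = μn, shape2 = (1−μ)n with n = shape1+shape2,
μ(1−μ)/(n+1) = 0.0529 ⇒ n+1 = 0.2176/0.0529 = 4.1134 ⇒ n = 3.1134.
Hence shape1 = 0.68×3.1134 = 2.117, shape2 = 0.32×3.1134 = 0.996.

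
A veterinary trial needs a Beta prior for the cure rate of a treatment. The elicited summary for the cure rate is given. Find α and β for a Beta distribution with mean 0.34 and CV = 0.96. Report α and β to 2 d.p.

α = 0.38, β = 0.73

σ = CV·μ = 0.96×0.34 = 0.32640, so σ² = 0.106537.
s+1 = μ(1−μ)/σ² = 0.2244/0.106537 = 2.1063, so s = α+β = 1.1063.
α = μs = 0.38, β = (1−μ)s = 0.73.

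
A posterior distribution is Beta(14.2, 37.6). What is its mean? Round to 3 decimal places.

0.274

E[X] = α/(α+β) = 14.2/51.8 = 0.274.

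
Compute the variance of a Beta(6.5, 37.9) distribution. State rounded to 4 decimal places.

α+β = 44.4 and αβ = 246.35, so Var = αβ/[(α+β)²(α+β+1)] = 246.35/89499.744 = 0.0028.

0.0028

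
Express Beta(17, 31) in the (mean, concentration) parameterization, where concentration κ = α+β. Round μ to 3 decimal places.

μ = 0.354, κ = 48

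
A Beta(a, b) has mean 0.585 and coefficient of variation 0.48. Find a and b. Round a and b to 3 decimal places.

Var = (CV·μ)² = (0.48×0.585)² = 0.078849.
a+b = μ(1−μ)/Var − 1 = 0.242775/0.078849 − 1 = 2.0790.
Thus a = 0.585·2.0790 = 1.216 and b = 0.415·2.0790 = 0.863.

a = 1.216, b = 0.863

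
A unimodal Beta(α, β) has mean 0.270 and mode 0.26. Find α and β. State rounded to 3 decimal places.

α = 12.960, β = 35.040

Let s = α+β. Mean gives α = μs = 0.270s; mode gives (α−1)/(s−2) = 0.26.
Substituting: 0.270s − 1 = 0.26(s−2) = 0.26s − 0.52, so 0.010s = 0.48 and s = 48.0000.
Then α = 0.270×48.0000 = 12.960 and β = s−α = 35.040.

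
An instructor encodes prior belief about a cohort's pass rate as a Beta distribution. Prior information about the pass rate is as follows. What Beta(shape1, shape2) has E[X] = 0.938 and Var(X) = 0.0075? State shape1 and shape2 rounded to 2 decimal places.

Write ν = shape1+shape2; then shape1 = μν and Var = μ(1−μ)/(ν+1).
ν = μ(1−μ)/Var − 1 = 0.058156/0.0075 − 1 = 6.7541.
shape1 = 0.938·6.7541 = 6.34, shape2 = 0.062·6.7541 = 0.42.

shape1 = 6.34, shape2 = 0.42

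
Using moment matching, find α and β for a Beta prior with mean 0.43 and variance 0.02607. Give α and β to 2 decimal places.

α = 3.61, β = 4.79

Let s = α+β. The Beta variance is μ(1−μ)/(s+1).
So s+1 = μ(1−μ)/σ² = (0.43×0.57)/0.02607 = 0.2451/0.02607 = 9.4016, giving s = 8.4016.
Then α = μs = 0.43×8.4016 = 3.61 and β = (1−μ)s = 0.57×8.4016 = 4.79.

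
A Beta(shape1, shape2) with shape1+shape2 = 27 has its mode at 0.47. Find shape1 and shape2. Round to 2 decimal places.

shape1 = 12.75, shape2 = 14.25

Mode = (shape1−1)/(κ−2) with κ = shape1+shape2, so shape1−1 = 0.47·25 = 11.75.
shape1 = 12.75; shape2 = κ − shape1 = 14.25.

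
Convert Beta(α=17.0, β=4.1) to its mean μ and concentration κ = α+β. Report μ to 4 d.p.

μ = 0.8057, κ = 21.1

κ = α+β = 17.0+4.1 = 21.1; μ = α/κ = 17.0/21.1 = 0.8057.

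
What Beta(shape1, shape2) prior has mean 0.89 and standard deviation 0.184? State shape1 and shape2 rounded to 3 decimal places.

shape1 = 1.684, shape2 = 0.208

Variance = 0.184² = 0.033856. The moment-matching identity shape1+shape2 = μ(1−μ)/Var − 1 gives
shape1+shape2 = 0.0979/0.033856 − 1 = 1.8917, so shape1 = μ·1.8917 = 1.684 and shape2 = (1−μ)·1.8917 = 0.208.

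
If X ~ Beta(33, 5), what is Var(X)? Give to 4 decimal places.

0.0029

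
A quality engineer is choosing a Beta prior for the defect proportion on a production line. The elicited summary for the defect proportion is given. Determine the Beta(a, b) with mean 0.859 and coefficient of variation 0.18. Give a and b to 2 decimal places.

a = 3.49, b = 0.57

Var = (CV·μ)² = (0.18×0.859)² = 0.023907.
a+b = μ(1−μ)/Var − 1 = 0.121119/0.023907 − 1 = 4.0662.
Thus a = 0.859·4.0662 = 3.49 and b = 0.141·4.0662 = 0.57.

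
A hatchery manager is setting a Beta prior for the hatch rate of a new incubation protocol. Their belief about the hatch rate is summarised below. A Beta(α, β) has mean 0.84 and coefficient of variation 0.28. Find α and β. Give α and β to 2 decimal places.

α = 1.20, β = 0.23

σ = CV·μ = 0.28×0.84 = 0.23520, so σ² = 0.055319.
s+1 = μ(1−μ)/σ² = 0.1344/0.055319 = 2.4295, so s = α+β = 1.4295.
α = μs = 1.20, β = (1−μ)s = 0.23.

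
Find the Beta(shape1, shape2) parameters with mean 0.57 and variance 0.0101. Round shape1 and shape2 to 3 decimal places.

shape1 = 13.262, shape2 = 10.005

Write ν = shape1+shape2; then shape1 = μν and Var = μ(1−μ)/(ν+1).
ν = μ(1−μ)/Var − 1 = 0.2451/0.0101 − 1 = 23.2673.
shape1 = 0.57·23.2673 = 13.262, shape2 = 0.43·23.2673 = 10.005.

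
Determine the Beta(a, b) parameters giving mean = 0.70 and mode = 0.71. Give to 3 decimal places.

With s = a+b: μ = a/s and mode = (a−1)/(s−2). Eliminating a = μs,
μs − 1 = m(s−2) ⇒ s(μ−m) = 1−2m ⇒ s = -0.42/-0.01 = 42.0000.
So a = μs = 29.400, b = (1−μ)s = 12.600.

a = 29.400, b = 12.600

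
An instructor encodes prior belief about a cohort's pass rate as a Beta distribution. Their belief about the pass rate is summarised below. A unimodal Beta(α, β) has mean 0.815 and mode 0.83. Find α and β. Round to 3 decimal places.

With s = α+β: μ = α/s and mode = (α−1)/(s−2). Eliminating α = μs,
μs − 1 = m(s−2) ⇒ s(μ−m) = 1−2m ⇒ s = -0.66/-0.015 = 44.0000.
So α = μs = 35.860, β = (1−μ)s = 8.140.

α = 35.860, β = 8.140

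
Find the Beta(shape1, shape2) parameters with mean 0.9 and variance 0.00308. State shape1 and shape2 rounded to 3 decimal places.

Write ν = shape1+shape2; then shape1 = μν and Var = μ(1−μ)/(ν+1).
ν = μ(1−μ)/Var − 1 = 0.09/0.00308 − 1 = 28.2208.
shape1 = 0.9·28.2208 = 25.399, shape2 = 0.1·28.2208 = 2.822.

shape1 = 25.399, shape2 = 2.822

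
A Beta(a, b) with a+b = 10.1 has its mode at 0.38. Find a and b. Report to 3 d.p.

Mode = (a−1)/(κ−2) with κ = a+b, so a−1 = 0.38·8.1 = 3.078.
a = 4.078; b = κ − a = 6.022.

a = 4.078, b = 6.022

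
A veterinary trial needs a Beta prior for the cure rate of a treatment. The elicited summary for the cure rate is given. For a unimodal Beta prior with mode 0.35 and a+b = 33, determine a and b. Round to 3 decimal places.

a = 11.850, b = 21.150

Mode = (a−1)/(κ−2) with κ = a+b, so a−1 = 0.35·31 = 10.850.
a = 11.850; b = κ − a = 21.150.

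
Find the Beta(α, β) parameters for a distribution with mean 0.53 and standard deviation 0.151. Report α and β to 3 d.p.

α = 5.260, β = 4.665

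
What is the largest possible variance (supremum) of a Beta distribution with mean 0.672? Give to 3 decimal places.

For fixed mean μ the Beta variance is μ(1−μ)/(α+β+1), increasing as α+β decreases.
Its least upper bound (not attained) is μ(1−μ) = 0.672·0.328 = 0.220.

0.220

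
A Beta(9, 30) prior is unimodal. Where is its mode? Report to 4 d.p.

0.2162

The density x^(α−1)(1−x)^(β−1) is maximised at (α−1)/(α+β−2) = 8/37 = 0.2162.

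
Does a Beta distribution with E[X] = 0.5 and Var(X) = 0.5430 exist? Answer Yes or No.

A Beta with mean μ has variance μ(1−μ)/(α+β+1) < μ(1−μ).
Here μ(1−μ) = 0.5×0.5 = 0.25, and 0.5430 ≥ 0.25.

No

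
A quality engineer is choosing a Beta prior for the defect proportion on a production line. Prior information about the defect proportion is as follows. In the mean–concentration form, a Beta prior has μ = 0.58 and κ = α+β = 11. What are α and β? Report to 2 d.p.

Split κ in proportion μ : (1−μ): α = 0.58·11 = 6.38, β = 11 − 6.38 = 4.62.

α = 6.38, β = 4.62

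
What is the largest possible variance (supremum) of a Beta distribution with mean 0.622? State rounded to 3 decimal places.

0.235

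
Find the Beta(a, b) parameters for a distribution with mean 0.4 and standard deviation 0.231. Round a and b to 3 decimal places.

a = 1.399, b = 2.099

First σ² = 0.053361. Setting a = μn, b = (1−μ)n with n = a+b,
μ(1−μ)/(n+1) = 0.053361 ⇒ n+1 = 0.24/0.053361 = 4.4977 ⇒ n = 3.4977.
Hence a = 0.4×3.4977 = 1.399, b = 0.6×3.4977 = 2.099.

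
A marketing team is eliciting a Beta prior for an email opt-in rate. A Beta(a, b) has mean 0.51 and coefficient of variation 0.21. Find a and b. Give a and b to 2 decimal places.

a = 10.60, b = 10.19

Var = (CV·μ)² = (0.21×0.51)² = 0.011470.
a+b = μ(1−μ)/Var − 1 = 0.2499/0.011470 − 1 = 20.7865.
Thus a = 0.51·20.7865 = 10.60 and b = 0.49·20.7865 = 10.19.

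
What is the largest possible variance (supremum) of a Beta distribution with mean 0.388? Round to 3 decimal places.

Var = μ(1−μ)/(α+β+1), which approaches μ(1−μ) as α+β → 0.
So the supremum is μ(1−μ) = 0.388×0.612 = 0.237.

0.237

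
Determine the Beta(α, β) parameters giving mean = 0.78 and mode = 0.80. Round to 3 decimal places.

α = 23.400, β = 6.600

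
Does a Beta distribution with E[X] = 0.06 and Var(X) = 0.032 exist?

Yes

For any Beta, Var(X) < E[X]·(1−E[X]).
Here μ(1−μ) = 0.06×0.94 = 0.0564, and 0.032 < 0.0564.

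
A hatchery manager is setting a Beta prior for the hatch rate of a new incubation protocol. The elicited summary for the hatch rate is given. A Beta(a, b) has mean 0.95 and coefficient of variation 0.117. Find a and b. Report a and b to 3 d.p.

a = 2.703, b = 0.142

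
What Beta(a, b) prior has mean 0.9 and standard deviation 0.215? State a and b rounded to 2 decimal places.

First σ² = 0.046225. Setting a = μn, b = (1−μ)n with n = a+b,
μ(1−μ)/(n+1) = 0.046225 ⇒ n+1 = 0.09/0.046225 = 1.9470 ⇒ n = 0.9470.
Hence a = 0.9×0.9470 = 0.85, b = 0.1×0.9470 = 0.09.

a = 0.85, b = 0.09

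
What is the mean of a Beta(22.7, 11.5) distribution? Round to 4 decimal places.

E[X] = α/(α+β) = 22.7/34.2 = 0.6637.

0.6637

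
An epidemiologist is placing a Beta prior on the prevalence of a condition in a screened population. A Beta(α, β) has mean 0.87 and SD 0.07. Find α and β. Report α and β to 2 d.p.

Variance = 0.07² = 0.0049. The moment-matching identity α+β = μ(1−μ)/Var − 1 gives
α+β = 0.1131/0.0049 − 1 = 22.0816, so α = μ·22.0816 = 19.21 and β = (1−μ)·22.0816 = 2.87.

α = 19.21, β = 2.87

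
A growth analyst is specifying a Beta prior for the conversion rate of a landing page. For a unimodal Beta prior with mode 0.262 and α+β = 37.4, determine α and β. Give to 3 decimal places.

α = 10.275, β = 27.125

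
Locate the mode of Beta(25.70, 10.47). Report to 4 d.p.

With α,β > 1, mode = (α−1)/(α+β−2) = 24.70/34.17 = 0.7229.

0.7229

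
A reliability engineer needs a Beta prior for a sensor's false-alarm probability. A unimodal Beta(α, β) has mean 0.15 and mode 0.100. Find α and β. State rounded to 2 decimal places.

α = 2.40, β = 13.60

Let s = α+β. Mean gives α = μs = 0.15s; mode gives (α−1)/(s−2) = 0.100.
Substituting: 0.15s − 1 = 0.100(s−2) = 0.100s − 0.200, so 0.050s = 0.800 and s = 16.0000.
Then α = 0.15×16.0000 = 2.40 and β = s−α = 13.60.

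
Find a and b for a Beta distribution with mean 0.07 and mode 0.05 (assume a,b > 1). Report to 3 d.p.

Let s = a+b. Mean gives a = μs = 0.07s; mode gives (a−1)/(s−2) = 0.05.
Substituting: 0.07s − 1 = 0.05(s−2) = 0.05s − 0.10, so 0.02s = 0.90 and s = 45.0000.
Then a = 0.07×45.0000 = 3.150 and b = s−a = 41.850.

a = 3.150, b = 41.850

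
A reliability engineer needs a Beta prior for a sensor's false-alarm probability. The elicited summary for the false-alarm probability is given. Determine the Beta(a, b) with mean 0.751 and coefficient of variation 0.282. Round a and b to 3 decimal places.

Var = (CV·μ)² = (0.282×0.751)² = 0.044852.
a+b = μ(1−μ)/Var − 1 = 0.186999/0.044852 − 1 = 3.1693.
Thus a = 0.751·3.1693 = 2.380 and b = 0.249·3.1693 = 0.789.

a = 2.380, b = 0.789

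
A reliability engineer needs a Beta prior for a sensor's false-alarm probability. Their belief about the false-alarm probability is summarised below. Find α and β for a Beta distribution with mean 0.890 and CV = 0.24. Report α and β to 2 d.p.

α = 1.02, β = 0.13

σ = CV·μ = 0.24×0.890 = 0.21360, so σ² = 0.045625.
s+1 = μ(1−μ)/σ² = 0.097900/0.045625 = 2.1458, so s = α+β = 1.1458.
α = μs = 1.02, β = (1−μ)s = 0.13.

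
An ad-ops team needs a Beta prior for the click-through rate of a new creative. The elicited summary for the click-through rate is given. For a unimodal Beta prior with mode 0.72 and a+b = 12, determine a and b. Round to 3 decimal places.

a = 8.200, b = 3.800

For a,b>1 the mode is (a−1)/(a+b−2), so a = mode·(κ−2)+1 = 0.72×10+1 = 8.200.
And b = (1−mode)·(κ−2)+1 = 0.28×10+1 = 3.800.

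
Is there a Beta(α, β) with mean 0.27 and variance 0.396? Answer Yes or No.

A Beta with mean μ has variance μ(1−μ)/(α+β+1) < μ(1−μ).
Here μ(1−μ) = 0.27×0.73 = 0.1971, and 0.396 ≥ 0.1971.

No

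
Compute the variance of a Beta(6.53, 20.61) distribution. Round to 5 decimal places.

0.00649

μ = 6.53/27.14 = 0.240604; Var = μ(1−μ)/(α+β+1) = 0.1827139/28.14 = 0.00649.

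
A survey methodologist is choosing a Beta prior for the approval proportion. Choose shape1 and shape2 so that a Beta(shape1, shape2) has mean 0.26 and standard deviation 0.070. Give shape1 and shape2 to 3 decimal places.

First σ² = 0.004900. Setting shape1 = μn, shape2 = (1−μ)n with n = shape1+shape2,
μ(1−μ)/(n+1) = 0.004900 ⇒ n+1 = 0.1924/0.004900 = 39.2653 ⇒ n = 38.2653.
Hence shape1 = 0.26×38.2653 = 9.949, shape2 = 0.74×38.2653 = 28.316.

shape1 = 9.949, shape2 = 28.316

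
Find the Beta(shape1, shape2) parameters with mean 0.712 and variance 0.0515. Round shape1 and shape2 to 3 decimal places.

By moment matching, shape1+shape2 = μ(1−μ)/σ² − 1 = (0.712·0.288)/0.0515 − 1 = 3.9817 − 1 = 2.9817.
Since shape1/(shape1+shape2) = μ, shape1 = 0.712·2.9817 = 2.123 and shape2 = 0.288·2.9817 = 0.859.

shape1 = 2.123, shape2 = 0.859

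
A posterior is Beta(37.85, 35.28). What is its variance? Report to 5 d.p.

0.00337

α+β = 73.13 and αβ = 1335.3480, so Var = αβ/[(α+β)²(α+β+1)] = 1335.3480/396447.010197 = 0.00337.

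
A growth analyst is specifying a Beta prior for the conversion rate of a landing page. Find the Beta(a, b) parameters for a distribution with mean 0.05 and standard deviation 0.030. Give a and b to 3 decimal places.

σ² = 0.030² = 0.000900.
With s = a+b, Var = μ(1−μ)/(s+1), so s+1 = (0.05×0.95)/0.000900 = 52.7778 and s = 51.7778.
a = μs = 2.589, b = (1−μ)s = 49.189.

a = 2.589, b = 49.189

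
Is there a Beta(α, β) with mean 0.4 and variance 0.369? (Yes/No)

No

For any Beta, Var(X) < E[X]·(1−E[X]).
Here μ(1−μ) = 0.4×0.6 = 0.24, and 0.369 ≥ 0.24.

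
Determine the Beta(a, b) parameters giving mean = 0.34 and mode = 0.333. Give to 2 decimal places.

Let s = a+b. Mean gives a = μs = 0.34s; mode gives (a−1)/(s−2) = 0.333.
Substituting: 0.34s − 1 = 0.333(s−2) = 0.333s − 0.666, so 0.007s = 0.334 and s = 47.7143.
Then a = 0.34×47.7143 = 16.22 and b = s−a = 31.49.

a = 16.22, b = 31.49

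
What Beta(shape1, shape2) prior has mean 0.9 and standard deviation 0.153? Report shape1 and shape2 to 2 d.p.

shape1 = 2.56, shape2 = 0.28

σ² = 0.153² = 0.023409.
With s = shape1+shape2, Var = μ(1−μ)/(s+1), so s+1 = (0.9×0.1)/0.023409 = 3.8447 and s = 2.8447.
shape1 = μs = 2.56, shape2 = (1−μ)s = 0.28.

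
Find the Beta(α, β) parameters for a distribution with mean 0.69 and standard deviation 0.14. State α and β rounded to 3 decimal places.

First σ² = 0.0196. Setting α = μn, β = (1−μ)n with n = α+β,
μ(1−μ)/(n+1) = 0.0196 ⇒ n+1 = 0.2139/0.0196 = 10.9133 ⇒ n = 9.9133.
Hence α = 0.69×9.9133 = 6.840, β = 0.31×9.9133 = 3.073.

α = 6.840, β = 3.073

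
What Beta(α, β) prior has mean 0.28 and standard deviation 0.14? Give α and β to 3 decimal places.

α = 2.600, β = 6.686

First σ² = 0.0196. Setting α = μn, β = (1−μ)n with n = α+β,
μ(1−μ)/(n+1) = 0.0196 ⇒ n+1 = 0.2016/0.0196 = 10.2857 ⇒ n = 9.2857.
Hence α = 0.28×9.2857 = 2.600, β = 0.72×9.2857 = 6.686.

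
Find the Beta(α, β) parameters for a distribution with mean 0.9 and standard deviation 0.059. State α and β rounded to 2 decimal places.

α = 22.37, β = 2.49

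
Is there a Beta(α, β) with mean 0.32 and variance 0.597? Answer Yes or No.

No

The Beta variance bound is σ² < μ(1−μ).
Here μ(1−μ) = 0.32×0.68 = 0.2176, and 0.597 ≥ 0.2176.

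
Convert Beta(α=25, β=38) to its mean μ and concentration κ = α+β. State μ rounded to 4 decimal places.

μ = 0.3968, κ = 63

κ = α+β = 25+38 = 63; μ = α/κ = 25/63 = 0.3968.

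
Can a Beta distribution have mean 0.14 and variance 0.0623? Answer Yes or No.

Yes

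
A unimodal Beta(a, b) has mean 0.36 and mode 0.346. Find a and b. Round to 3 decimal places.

a = 7.920, b = 14.080

Let s = a+b. Mean gives a = μs = 0.36s; mode gives (a−1)/(s−2) = 0.346.
Substituting: 0.36s − 1 = 0.346(s−2) = 0.346s − 0.692, so 0.014s = 0.308 and s = 22.0000.
Then a = 0.36×22.0000 = 7.920 and b = s−a = 14.080.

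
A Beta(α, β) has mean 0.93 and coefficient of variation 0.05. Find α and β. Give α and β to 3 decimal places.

α = 27.070, β = 2.038

Var = (CV·μ)² = (0.05×0.93)² = 0.002162.
α+β = μ(1−μ)/Var − 1 = 0.0651/0.002162 − 1 = 29.1075.
Thus α = 0.93·29.1075 = 27.070 and β = 0.07·29.1075 = 2.038.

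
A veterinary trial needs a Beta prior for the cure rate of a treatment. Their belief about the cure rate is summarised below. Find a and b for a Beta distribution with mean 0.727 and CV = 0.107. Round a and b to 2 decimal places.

a = 23.12, b = 8.68

σ = CV·μ = 0.107×0.727 = 0.07779, so σ² = 0.006051.
s+1 = μ(1−μ)/σ² = 0.198471/0.006051 = 32.7990, so s = a+b = 31.7990.
a = μs = 23.12, b = (1−μ)s = 8.68.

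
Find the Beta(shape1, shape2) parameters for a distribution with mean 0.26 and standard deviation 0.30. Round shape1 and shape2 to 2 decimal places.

Variance = 0.30² = 0.0900. The moment-matching identity shape1+shape2 = μ(1−μ)/Var − 1 gives
shape1+shape2 = 0.1924/0.0900 − 1 = 1.1378, so shape1 = μ·1.1378 = 0.30 and shape2 = (1−μ)·1.1378 = 0.84.

shape1 = 0.30, shape2 = 0.84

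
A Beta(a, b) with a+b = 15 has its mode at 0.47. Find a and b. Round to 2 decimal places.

a = 7.11, b = 7.89

For a,b>1 the mode is (a−1)/(a+b−2), so a = mode·(κ−2)+1 = 0.47×13+1 = 7.11.
And b = (1−mode)·(κ−2)+1 = 0.53×13+1 = 7.89.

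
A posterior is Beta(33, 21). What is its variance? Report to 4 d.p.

0.0043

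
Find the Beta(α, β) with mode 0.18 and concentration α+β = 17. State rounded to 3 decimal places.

α = 3.700, β = 13.300

For α,β>1 the mode is (α−1)/(α+β−2), so α = mode·(κ−2)+1 = 0.18×15+1 = 3.700.
And β = (1−mode)·(κ−2)+1 = 0.82×15+1 = 13.300.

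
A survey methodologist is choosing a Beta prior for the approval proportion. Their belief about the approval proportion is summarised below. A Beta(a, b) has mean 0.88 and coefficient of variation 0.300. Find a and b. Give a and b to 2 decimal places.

a = 0.45, b = 0.06

Var = (CV·μ)² = (0.300×0.88)² = 0.069696.
a+b = μ(1−μ)/Var − 1 = 0.1056/0.069696 − 1 = 0.5152.
Thus a = 0.88·0.5152 = 0.45 and b = 0.12·0.5152 = 0.06.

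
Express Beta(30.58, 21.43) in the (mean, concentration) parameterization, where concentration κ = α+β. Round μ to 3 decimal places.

κ = α+β = 30.58+21.43 = 52.01; μ = α/κ = 30.58/52.01 = 0.588.

μ = 0.588, κ = 52.01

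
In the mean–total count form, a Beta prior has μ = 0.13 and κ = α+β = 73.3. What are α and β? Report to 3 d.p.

α = 9.529, β = 63.771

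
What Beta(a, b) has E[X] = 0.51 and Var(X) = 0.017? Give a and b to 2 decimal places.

a = 6.99, b = 6.71

Write ν = a+b; then a = μν and Var = μ(1−μ)/(ν+1).
ν = μ(1−μ)/Var − 1 = 0.2499/0.017 − 1 = 13.7000.
a = 0.51·13.7000 = 6.99, b = 0.49·13.7000 = 6.71.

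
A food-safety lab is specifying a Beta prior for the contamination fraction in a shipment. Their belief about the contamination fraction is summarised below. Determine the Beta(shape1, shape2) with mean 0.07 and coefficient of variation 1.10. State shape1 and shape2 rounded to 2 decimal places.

shape1 = 0.70, shape2 = 9.28

σ = CV·μ = 1.10×0.07 = 0.07700, so σ² = 0.005929.
s+1 = μ(1−μ)/σ² = 0.0651/0.005929 = 10.9799, so s = shape1+shape2 = 9.9799.
shape1 = μs = 0.70, shape2 = (1−μ)s = 9.28.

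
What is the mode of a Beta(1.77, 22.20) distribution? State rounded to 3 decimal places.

0.035

The density x^(α−1)(1−x)^(β−1) is maximised at (α−1)/(α+β−2) = 0.77/21.97 = 0.035.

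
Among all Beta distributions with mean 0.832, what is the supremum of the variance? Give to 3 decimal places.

0.140

Var = μ(1−μ)/(α+β+1), which approaches μ(1−μ) as α+β → 0.
So the supremum is μ(1−μ) = 0.832×0.168 = 0.140.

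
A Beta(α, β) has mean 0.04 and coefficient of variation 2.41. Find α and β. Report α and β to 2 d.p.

α = 0.13, β = 3.01

Var = (CV·μ)² = (2.41×0.04)² = 0.009293.
α+β = μ(1−μ)/Var − 1 = 0.0384/0.009293 − 1 = 3.1322.
Thus α = 0.04·3.1322 = 0.13 and β = 0.96·3.1322 = 3.01.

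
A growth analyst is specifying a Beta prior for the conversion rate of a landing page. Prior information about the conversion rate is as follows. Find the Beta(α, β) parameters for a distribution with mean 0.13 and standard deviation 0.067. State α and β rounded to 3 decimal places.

Variance = 0.067² = 0.004489. The moment-matching identity α+β = μ(1−μ)/Var − 1 gives
α+β = 0.1131/0.004489 − 1 = 24.1949, so α = μ·24.1949 = 3.145 and β = (1−μ)·24.1949 = 21.050.

α = 3.145, β = 21.050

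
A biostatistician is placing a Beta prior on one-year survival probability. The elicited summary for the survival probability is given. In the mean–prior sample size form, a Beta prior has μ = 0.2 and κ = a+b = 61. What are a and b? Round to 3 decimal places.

a = 12.200, b = 48.800

a = μκ = 0.2×61 = 12.200 and b = (1−μ)κ = 0.8×61 = 48.800.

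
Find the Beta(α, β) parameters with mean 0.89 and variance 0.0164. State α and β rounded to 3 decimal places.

α = 4.423, β = 0.547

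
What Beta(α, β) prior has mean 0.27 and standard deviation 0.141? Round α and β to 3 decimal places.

α = 2.407, β = 6.507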